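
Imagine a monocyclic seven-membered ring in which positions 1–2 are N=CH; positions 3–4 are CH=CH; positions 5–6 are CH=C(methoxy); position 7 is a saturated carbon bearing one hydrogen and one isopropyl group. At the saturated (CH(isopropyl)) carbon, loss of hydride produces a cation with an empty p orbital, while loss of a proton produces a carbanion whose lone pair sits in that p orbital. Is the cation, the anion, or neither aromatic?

Both ions have a continuous loop of p orbitals — each ring atom is sp².
Cation: 3 × 2 + 0 = 6 π electrons → 4(1)+2, aromatic.
Anion: 3 × 2 + 2 = 8 π electrons → 4(2), antiaromatic.

The cation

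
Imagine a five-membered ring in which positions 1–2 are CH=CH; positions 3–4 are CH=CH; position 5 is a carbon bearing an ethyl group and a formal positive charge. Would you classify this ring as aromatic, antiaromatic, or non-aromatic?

Antiaromatic

All ring atoms are sp² and supply a p orbital to the ring (each doubly-bonded ring atom is sp² with one p-orbital electron; the carbocation has an empty p orbital); the conjugation is uninterrupted.
Counting π electrons: 2 × 2 = 4 from the double-bond units + 0 from the C(ethyl)(+) atom = 4.
A 4n π count (4, n = 1) in a planar conjugated ring means antiaromatic.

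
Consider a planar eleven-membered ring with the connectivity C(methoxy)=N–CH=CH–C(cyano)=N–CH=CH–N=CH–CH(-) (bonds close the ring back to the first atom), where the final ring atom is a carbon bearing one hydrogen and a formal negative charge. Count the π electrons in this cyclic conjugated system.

The p orbitals form a continuous loop: every atom in a ring double bond is sp² and brings one electron to the p orbital; the doubly-bonded nitrogens are pyridine-type — their lone pairs lie in the ring plane, leaving one electron in the p orbital; the carbanion's lone pair occupies the p orbital. The ring is fully conjugated.
π-electron count: 5 × 2 = 10 from the double-bond units + 2 from the CH(-) atom = 12.

12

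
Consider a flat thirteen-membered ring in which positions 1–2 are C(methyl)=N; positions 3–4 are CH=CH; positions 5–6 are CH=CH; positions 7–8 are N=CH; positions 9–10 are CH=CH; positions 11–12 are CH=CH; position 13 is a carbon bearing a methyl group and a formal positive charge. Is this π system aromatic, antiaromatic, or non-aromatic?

Antiaromatic

All ring atoms are sp² and supply a p orbital to the ring (the double-bond atoms are sp², each contributing one p electron; each sp² =N– keeps its lone pair in-plane and puts one electron into the π system; the carbocation has an empty p orbital); the conjugation is uninterrupted.
Counting π electrons: 6 × 2 = 12 from the double-bond units + 0 from the C(methyl)(+) atom = 12.
12 is a 4n count (n = 3), so the planar conjugated ring is antiaromatic.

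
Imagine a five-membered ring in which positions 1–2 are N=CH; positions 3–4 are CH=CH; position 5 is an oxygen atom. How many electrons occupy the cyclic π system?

6

Check conjugation: the double-bond atoms are sp², each contributing one p electron; the doubly-bonded nitrogens are pyridine-type — their lone pairs lie in the ring plane, leaving one electron in the p orbital; the oxygen donates one lone pair from its p orbital — every position has a p orbital, so the cyclic π system is continuous.
Counting π electrons: 2 × 2 = 4 from the double-bond units + 2 from the O atom = 6.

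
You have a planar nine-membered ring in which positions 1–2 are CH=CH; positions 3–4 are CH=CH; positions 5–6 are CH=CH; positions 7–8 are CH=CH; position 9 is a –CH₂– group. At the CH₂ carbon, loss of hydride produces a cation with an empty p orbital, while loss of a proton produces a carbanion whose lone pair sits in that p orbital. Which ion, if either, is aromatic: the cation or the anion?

In both ions every ring atom is sp² and contributes a p orbital, so both rings are fully conjugated.
Cation: 4 × 2 + 0 = 8 π electrons → 4(2), antiaromatic.
Anion: 4 × 2 + 2 = 10 π electrons → 4(2)+2, aromatic.

The anion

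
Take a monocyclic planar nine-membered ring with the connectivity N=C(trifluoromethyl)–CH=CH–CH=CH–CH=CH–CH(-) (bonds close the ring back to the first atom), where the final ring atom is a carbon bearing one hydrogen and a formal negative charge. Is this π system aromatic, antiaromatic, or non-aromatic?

All ring atoms are sp² and supply a p orbital to the ring (the double-bond atoms are sp², each contributing one p electron; each =N– nitrogen is pyridine-type (lone pair in the sp² plane, one electron in the p orbital); the carbanion's lone pair occupies the p orbital); the conjugation is uninterrupted.
π-electron count: 4 × 2 = 8 from the double-bond units + 2 from the CH(-) atom = 10.
Since 10 = 4·2 + 2, the ring meets the 4n+2 criterion.

Aromatic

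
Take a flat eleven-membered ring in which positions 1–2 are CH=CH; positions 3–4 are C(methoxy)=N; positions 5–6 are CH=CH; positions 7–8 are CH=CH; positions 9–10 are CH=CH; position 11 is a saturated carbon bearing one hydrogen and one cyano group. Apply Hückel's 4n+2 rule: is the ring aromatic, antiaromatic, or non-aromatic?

Because that saturated carbon is sp³ and has no p orbital in the ring π system at the CH(cyano) position, the π system cannot extend all the way around the ring.
Without a continuous loop of overlapping p orbitals the Hückel electron count never comes into play.

Non-aromatic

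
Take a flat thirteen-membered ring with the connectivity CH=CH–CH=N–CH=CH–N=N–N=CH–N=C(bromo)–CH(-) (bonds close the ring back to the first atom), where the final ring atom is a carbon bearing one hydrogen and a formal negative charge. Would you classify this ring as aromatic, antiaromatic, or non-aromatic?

Aromatic

Every ring atom contributes a p orbital perpendicular to the ring (the double-bond atoms are sp², each contributing one p electron; the doubly-bonded nitrogens are pyridine-type — their lone pairs lie in the ring plane, leaving one electron in the p orbital; the carbanion's lone pair occupies the p orbital), so the π system is cyclic and fully conjugated.
π-electron count: 6 × 2 = 12 from the double-bond units + 2 from the CH(-) atom = 14.
With 14 π electrons (n = 3), the Hückel 4n+2 condition holds.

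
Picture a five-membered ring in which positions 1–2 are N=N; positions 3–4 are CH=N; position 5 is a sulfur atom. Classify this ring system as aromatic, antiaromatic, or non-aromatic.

Aromatic

Check conjugation: each doubly-bonded ring atom is sp² with one p-orbital electron; the doubly-bonded nitrogens are pyridine-type — their lone pairs lie in the ring plane, leaving one electron in the p orbital; the sulfur donates one lone pair from its p orbital — every position has a p orbital, so the cyclic π system is continuous.
Counting π electrons: 2 × 2 = 4 from the double-bond units + 2 from the S atom = 6.
With 6 π electrons (n = 1), the Hückel 4n+2 condition holds.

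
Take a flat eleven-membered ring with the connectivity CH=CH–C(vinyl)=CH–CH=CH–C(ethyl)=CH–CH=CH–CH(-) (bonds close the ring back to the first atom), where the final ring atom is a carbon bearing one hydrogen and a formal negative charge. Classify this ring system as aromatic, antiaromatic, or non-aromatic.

Antiaromatic

Check conjugation: each doubly-bonded ring atom is sp² with one p-orbital electron; the carbanion's lone pair occupies the p orbital — every position has a p orbital, so the cyclic π system is continuous.
Counting π electrons: 5 × 2 = 10 from the double-bond units + 2 from the CH(-) atom = 12.
A 4n π count (12, n = 3) in a planar conjugated ring means antiaromatic.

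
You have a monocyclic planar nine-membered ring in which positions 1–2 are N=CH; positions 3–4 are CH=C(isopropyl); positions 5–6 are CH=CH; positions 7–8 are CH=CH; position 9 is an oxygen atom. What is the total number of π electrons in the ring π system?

10

The p orbitals form a continuous loop: the double-bond atoms are sp², each contributing one p electron; each sp² =N– keeps its lone pair in-plane and puts one electron into the π system; the oxygen donates one lone pair from its p orbital. The ring is fully conjugated.
Counting π electrons: 4 × 2 = 8 from the double-bond units + 2 from the O atom = 10.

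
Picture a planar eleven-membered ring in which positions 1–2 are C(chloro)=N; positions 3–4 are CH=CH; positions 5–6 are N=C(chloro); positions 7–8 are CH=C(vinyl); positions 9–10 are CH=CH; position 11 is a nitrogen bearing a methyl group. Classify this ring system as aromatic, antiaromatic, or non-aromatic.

Antiaromatic

All ring atoms are sp² and supply a p orbital to the ring (the double-bond atoms are sp², each contributing one p electron; each sp² =N– keeps its lone pair in-plane and puts one electron into the π system; the pyrrole-type nitrogen donates its lone pair from the p orbital); the conjugation is uninterrupted.
Tallying contributions gives 5 × 2 = 10 from the double-bond units + 2 from the N(methyl) atom = 12.
A 4n π count (12, n = 3) in a planar conjugated ring means antiaromatic.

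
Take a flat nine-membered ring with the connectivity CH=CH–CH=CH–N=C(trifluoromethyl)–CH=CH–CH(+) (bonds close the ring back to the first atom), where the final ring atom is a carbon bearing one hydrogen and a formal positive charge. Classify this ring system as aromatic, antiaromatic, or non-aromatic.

Every ring atom contributes a p orbital perpendicular to the ring (every atom in a ring double bond is sp² and brings one electron to the p orbital; the doubly-bonded nitrogens are pyridine-type — their lone pairs lie in the ring plane, leaving one electron in the p orbital; the carbocation has an empty p orbital), so the π system is cyclic and fully conjugated.
Adding the contributions, 4 × 2 = 8 from the double-bond units + 0 from the CH(+) atom = 8.
A 4n π count (8, n = 2) in a planar conjugated ring means antiaromatic.

Antiaromatic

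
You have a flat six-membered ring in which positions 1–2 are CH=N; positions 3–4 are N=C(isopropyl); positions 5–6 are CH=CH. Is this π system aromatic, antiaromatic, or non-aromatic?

Every ring atom contributes a p orbital perpendicular to the ring (the double-bond atoms are sp², each contributing one p electron; each =N– nitrogen is pyridine-type (lone pair in the sp² plane, one electron in the p orbital)), so the π system is cyclic and fully conjugated.
Tallying contributions gives 3 × 2 = 6 from the 3 double-bond units.
With 6 π electrons (n = 1), the Hückel 4n+2 condition holds.

Aromatic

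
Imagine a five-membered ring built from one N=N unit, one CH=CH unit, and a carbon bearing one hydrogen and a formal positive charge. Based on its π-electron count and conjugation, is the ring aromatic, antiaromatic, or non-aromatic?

Antiaromatic

All ring atoms are sp² and supply a p orbital to the ring (every atom in a ring double bond is sp² and brings one electron to the p orbital; the doubly-bonded nitrogens are pyridine-type — their lone pairs lie in the ring plane, leaving one electron in the p orbital; the carbocation has an empty p orbital); the conjugation is uninterrupted.
Tallying contributions gives 2 × 2 = 4 from the double-bond units + 0 from the CH(+) atom = 4.
4 = 4(1); a planar, fully conjugated 4n system is antiaromatic.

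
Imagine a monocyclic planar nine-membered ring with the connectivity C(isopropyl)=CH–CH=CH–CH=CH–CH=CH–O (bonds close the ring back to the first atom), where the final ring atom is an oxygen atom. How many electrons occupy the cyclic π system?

Every ring atom contributes a p orbital perpendicular to the ring (the double-bond atoms are sp², each contributing one p electron; the oxygen donates one lone pair from its p orbital), so the π system is cyclic and fully conjugated.
Counting π electrons: 4 × 2 = 8 from the double-bond units + 2 from the O atom = 10.

10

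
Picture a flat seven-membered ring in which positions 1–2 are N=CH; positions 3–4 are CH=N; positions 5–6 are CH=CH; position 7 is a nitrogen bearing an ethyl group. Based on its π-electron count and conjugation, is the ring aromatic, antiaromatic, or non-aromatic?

Every ring atom contributes a p orbital perpendicular to the ring (every atom in a ring double bond is sp² and brings one electron to the p orbital; each sp² =N– keeps its lone pair in-plane and puts one electron into the π system; the pyrrole-type nitrogen donates its lone pair from the p orbital), so the π system is cyclic and fully conjugated.
Counting π electrons: 3 × 2 = 6 from the double-bond units + 2 from the N(ethyl) atom = 8.
With 8 = 4·2 π electrons, Hückel's rule classifies the planar ring as antiaromatic.

Antiaromatic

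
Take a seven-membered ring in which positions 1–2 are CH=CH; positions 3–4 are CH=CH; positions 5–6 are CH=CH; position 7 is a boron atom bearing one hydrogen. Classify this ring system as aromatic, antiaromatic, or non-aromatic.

All ring atoms are sp² and supply a p orbital to the ring (each doubly-bonded ring atom is sp² with one p-orbital electron; the boron has an empty p orbital); the conjugation is uninterrupted.
Adding the contributions, 3 × 2 = 6 from the double-bond units + 0 from the BH atom = 6.
Since 6 = 4·1 + 2, the ring meets the 4n+2 criterion.

Aromatic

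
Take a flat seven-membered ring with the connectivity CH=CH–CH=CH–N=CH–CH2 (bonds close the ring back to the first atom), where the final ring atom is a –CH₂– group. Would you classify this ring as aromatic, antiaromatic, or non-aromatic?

The CH2 carbon is saturated: the tetrahedral CH₂ carbon is sp³ and has no p orbital in the ring π system. Conjugation is not continuous around the ring.
A ring that is not fully conjugated cannot be aromatic or antiaromatic regardless of its π-electron count.

Non-aromatic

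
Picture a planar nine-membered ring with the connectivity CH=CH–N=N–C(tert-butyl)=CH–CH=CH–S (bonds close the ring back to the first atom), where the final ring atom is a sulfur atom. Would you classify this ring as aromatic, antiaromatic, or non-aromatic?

Every ring atom contributes a p orbital perpendicular to the ring (every atom in a ring double bond is sp² and brings one electron to the p orbital; each =N– nitrogen is pyridine-type (lone pair in the sp² plane, one electron in the p orbital); the sulfur donates one lone pair from its p orbital), so the π system is cyclic and fully conjugated.
Adding the contributions, 4 × 2 = 8 from the double-bond units + 2 from the S atom = 10.
10 = 4(2) + 2, which satisfies Hückel's 4n+2 rule.

Aromatic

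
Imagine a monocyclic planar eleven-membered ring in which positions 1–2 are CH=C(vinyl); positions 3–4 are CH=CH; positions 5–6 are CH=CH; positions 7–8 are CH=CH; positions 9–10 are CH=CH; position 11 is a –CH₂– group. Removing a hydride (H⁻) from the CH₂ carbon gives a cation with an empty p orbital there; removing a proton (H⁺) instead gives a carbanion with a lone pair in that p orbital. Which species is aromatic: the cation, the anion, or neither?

In both ions every ring atom is sp² and contributes a p orbital, so both rings are fully conjugated.
Cation: 5 × 2 + 0 = 10 π electrons → 4(2)+2, aromatic.
Anion: 5 × 2 + 2 = 12 π electrons → 4(3), antiaromatic.

The cation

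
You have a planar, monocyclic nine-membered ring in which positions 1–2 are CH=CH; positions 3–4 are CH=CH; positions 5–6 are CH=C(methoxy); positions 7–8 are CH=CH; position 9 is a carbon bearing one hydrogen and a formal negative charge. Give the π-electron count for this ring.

The p orbitals form a continuous loop: each doubly-bonded ring atom is sp² with one p-orbital electron; the carbanion's lone pair occupies the p orbital. The ring is fully conjugated.
Counting π electrons: 4 × 2 = 8 from the double-bond units + 2 from the CH(-) atom = 10.

10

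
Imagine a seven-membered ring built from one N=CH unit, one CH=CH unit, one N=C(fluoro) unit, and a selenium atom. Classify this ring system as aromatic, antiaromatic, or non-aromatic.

The p orbitals form a continuous loop: each doubly-bonded ring atom is sp² with one p-orbital electron; the doubly-bonded nitrogens are pyridine-type — their lone pairs lie in the ring plane, leaving one electron in the p orbital; the selenium donates one lone pair from its p orbital. The ring is fully conjugated.
π-electron count: 3 × 2 = 6 from the double-bond units + 2 from the Se atom = 8.
With 8 = 4·2 π electrons, Hückel's rule classifies the planar ring as antiaromatic.

Antiaromatic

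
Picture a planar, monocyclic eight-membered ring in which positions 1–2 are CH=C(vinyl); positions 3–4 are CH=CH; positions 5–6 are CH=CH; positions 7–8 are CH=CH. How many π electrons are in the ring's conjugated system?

Check conjugation: each doubly-bonded ring atom is sp² with one p-orbital electron — every position has a p orbital, so the cyclic π system is continuous.
π-electron count: 4 × 2 = 8 from the 4 double-bond units.

8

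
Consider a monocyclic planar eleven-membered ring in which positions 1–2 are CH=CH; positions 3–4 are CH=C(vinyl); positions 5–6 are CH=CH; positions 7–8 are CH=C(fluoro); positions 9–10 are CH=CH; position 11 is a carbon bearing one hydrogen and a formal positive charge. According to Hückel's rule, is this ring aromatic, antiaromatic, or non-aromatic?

Aromatic

The p orbitals form a continuous loop: each doubly-bonded ring atom is sp² with one p-orbital electron; the carbocation has an empty p orbital. The ring is fully conjugated.
Counting π electrons: 5 × 2 = 10 from the double-bond units + 0 from the CH(+) atom = 10.
Since 10 = 4·2 + 2, the ring meets the 4n+2 criterion.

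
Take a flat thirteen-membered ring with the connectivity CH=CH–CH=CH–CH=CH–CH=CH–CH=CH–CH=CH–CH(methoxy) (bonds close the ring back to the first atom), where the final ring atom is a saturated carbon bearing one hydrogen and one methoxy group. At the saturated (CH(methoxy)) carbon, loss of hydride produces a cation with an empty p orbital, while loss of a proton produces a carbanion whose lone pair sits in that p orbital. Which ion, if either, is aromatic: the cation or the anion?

The anion

Both ions have a continuous loop of p orbitals — each ring atom is sp².
Cation: 6 × 2 + 0 = 12 π electrons → 4(3), antiaromatic.
Anion: 6 × 2 + 2 = 14 π electrons → 4(3)+2, aromatic.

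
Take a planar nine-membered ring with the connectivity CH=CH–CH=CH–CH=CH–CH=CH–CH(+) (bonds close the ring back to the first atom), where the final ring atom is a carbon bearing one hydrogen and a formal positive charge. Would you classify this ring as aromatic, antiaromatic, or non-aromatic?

Antiaromatic

All ring atoms are sp² and supply a p orbital to the ring (the double-bond atoms are sp², each contributing one p electron; the carbocation has an empty p orbital); the conjugation is uninterrupted.
π-electron count: 4 × 2 = 8 from the double-bond units + 0 from the CH(+) atom = 8.
8 is a 4n count (n = 2), so the planar conjugated ring is antiaromatic.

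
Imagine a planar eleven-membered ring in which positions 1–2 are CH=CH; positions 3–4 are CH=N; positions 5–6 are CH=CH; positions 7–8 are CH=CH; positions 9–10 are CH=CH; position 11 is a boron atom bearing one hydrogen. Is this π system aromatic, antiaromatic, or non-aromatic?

All ring atoms are sp² and supply a p orbital to the ring (the double-bond atoms are sp², each contributing one p electron; each =N– nitrogen is pyridine-type (lone pair in the sp² plane, one electron in the p orbital); the boron has an empty p orbital); the conjugation is uninterrupted.
Adding the contributions, 5 × 2 = 10 from the double-bond units + 0 from the BH atom = 10.
That gives a 4n+2 count (10, n = 2).

Aromatic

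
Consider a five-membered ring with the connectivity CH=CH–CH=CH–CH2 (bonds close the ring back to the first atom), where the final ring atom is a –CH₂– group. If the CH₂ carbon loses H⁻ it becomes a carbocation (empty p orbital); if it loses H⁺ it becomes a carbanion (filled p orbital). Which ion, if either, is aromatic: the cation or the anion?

In either ion the ring is fully conjugated: every atom, including the new sp² carbon, supplies a p orbital.
Cation: 2 × 2 + 0 = 4 π electrons → 4(1), antiaromatic.
Anion: 2 × 2 + 2 = 6 π electrons → 4(1)+2, aromatic.

The anion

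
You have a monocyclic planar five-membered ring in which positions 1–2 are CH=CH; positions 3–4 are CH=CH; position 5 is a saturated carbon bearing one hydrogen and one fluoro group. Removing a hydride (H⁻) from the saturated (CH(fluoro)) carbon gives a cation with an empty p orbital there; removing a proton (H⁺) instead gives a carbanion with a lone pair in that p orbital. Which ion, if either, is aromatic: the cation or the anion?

The anion

In either ion the ring is fully conjugated: every atom, including the new sp² carbon, supplies a p orbital.
Cation: 2 × 2 + 0 = 4 π electrons → 4(1), antiaromatic.
Anion: 2 × 2 + 2 = 6 π electrons → 4(1)+2, aromatic.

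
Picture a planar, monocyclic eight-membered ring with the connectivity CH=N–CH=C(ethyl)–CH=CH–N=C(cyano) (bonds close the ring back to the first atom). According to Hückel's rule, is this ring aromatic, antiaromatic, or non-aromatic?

Every ring atom contributes a p orbital perpendicular to the ring (every atom in a ring double bond is sp² and brings one electron to the p orbital; each sp² =N– keeps its lone pair in-plane and puts one electron into the π system), so the π system is cyclic and fully conjugated.
π-electron count: 4 × 2 = 8 from the 4 double-bond units.
With 8 = 4·2 π electrons, Hückel's rule classifies the planar ring as antiaromatic.

Antiaromatic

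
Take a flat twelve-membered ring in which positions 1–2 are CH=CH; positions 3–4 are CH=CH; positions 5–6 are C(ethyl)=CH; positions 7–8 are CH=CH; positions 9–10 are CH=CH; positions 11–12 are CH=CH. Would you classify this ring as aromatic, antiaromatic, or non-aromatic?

All ring atoms are sp² and supply a p orbital to the ring (every atom in a ring double bond is sp² and brings one electron to the p orbital); the conjugation is uninterrupted.
Counting π electrons: 6 × 2 = 12 from the 6 double-bond units.
12 is a 4n count (n = 3), so the planar conjugated ring is antiaromatic.

Antiaromatic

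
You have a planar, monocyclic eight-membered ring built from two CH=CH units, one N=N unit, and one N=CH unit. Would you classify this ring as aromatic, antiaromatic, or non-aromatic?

Every ring atom contributes a p orbital perpendicular to the ring (each doubly-bonded ring atom is sp² with one p-orbital electron; the doubly-bonded nitrogens are pyridine-type — their lone pairs lie in the ring plane, leaving one electron in the p orbital), so the π system is cyclic and fully conjugated.
Counting π electrons: 4 × 2 = 8 from the 4 double-bond units.
8 is a 4n count (n = 2), so the planar conjugated ring is antiaromatic.

Antiaromatic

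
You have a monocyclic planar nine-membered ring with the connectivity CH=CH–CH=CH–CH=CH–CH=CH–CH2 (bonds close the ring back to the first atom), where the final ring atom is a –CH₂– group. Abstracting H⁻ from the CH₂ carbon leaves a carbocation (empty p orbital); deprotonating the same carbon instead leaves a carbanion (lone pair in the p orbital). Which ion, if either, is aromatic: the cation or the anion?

The anion

Both ions have a continuous loop of p orbitals — each ring atom is sp².
Cation: 4 × 2 + 0 = 8 π electrons → 4(2), antiaromatic.
Anion: 4 × 2 + 2 = 10 π electrons → 4(2)+2, aromatic.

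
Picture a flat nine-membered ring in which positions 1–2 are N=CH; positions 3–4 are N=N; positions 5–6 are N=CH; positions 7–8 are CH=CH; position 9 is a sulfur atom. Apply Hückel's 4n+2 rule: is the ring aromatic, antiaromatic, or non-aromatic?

Aromatic

All ring atoms are sp² and supply a p orbital to the ring (each doubly-bonded ring atom is sp² with one p-orbital electron; each =N– nitrogen is pyridine-type (lone pair in the sp² plane, one electron in the p orbital); the sulfur donates one lone pair from its p orbital); the conjugation is uninterrupted.
π-electron count: 4 × 2 = 8 from the double-bond units + 2 from the S atom = 10.
10 = 4(2) + 2, which satisfies Hückel's 4n+2 rule.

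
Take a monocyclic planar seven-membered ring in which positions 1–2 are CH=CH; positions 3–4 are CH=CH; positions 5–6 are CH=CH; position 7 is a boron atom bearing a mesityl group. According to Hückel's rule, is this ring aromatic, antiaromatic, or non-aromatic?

Check conjugation: every atom in a ring double bond is sp² and brings one electron to the p orbital; the boron has an empty p orbital — every position has a p orbital, so the cyclic π system is continuous.
π-electron count: 3 × 2 = 6 from the double-bond units + 0 from the B(mesityl) atom = 6.
That gives a 4n+2 count (6, n = 1).

Aromatic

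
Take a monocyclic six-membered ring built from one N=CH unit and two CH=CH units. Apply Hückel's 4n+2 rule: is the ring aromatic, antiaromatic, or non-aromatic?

Aromatic

The p orbitals form a continuous loop: every atom in a ring double bond is sp² and brings one electron to the p orbital; the doubly-bonded nitrogens are pyridine-type — their lone pairs lie in the ring plane, leaving one electron in the p orbital. The ring is fully conjugated.
Tallying contributions gives 3 × 2 = 6 from the 3 double-bond units.
Since 6 = 4·1 + 2, the ring meets the 4n+2 criterion.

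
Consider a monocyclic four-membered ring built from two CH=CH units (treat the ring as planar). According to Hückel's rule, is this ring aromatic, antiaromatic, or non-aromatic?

All ring atoms are sp² and supply a p orbital to the ring (the double-bond atoms are sp², each contributing one p electron); the conjugation is uninterrupted.
Adding the contributions, 2 × 2 = 4 from the 2 double-bond units.
With 4 = 4·1 π electrons, Hückel's rule classifies the planar ring as antiaromatic.

Antiaromatic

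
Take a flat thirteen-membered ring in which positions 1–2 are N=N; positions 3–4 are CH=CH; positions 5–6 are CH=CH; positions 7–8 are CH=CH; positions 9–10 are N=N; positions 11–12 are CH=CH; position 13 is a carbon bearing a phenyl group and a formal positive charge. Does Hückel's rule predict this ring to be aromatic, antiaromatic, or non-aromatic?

All ring atoms are sp² and supply a p orbital to the ring (every atom in a ring double bond is sp² and brings one electron to the p orbital; the doubly-bonded nitrogens are pyridine-type — their lone pairs lie in the ring plane, leaving one electron in the p orbital; the carbocation has an empty p orbital); the conjugation is uninterrupted.
π-electron count: 6 × 2 = 12 from the double-bond units + 0 from the C(phenyl)(+) atom = 12.
12 is a 4n count (n = 3), so the planar conjugated ring is antiaromatic.

Antiaromatic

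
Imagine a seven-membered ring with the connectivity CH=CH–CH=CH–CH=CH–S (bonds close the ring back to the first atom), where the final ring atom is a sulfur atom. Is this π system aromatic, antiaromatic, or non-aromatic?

Antiaromatic

Check conjugation: the double-bond atoms are sp², each contributing one p electron; the sulfur donates one lone pair from its p orbital — every position has a p orbital, so the cyclic π system is continuous.
Tallying contributions gives 3 × 2 = 6 from the double-bond units + 2 from the S atom = 8.
8 is a 4n count (n = 2), so the planar conjugated ring is antiaromatic.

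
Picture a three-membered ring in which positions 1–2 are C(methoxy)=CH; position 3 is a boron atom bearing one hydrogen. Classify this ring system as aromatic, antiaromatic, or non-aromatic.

Aromatic

Every ring atom contributes a p orbital perpendicular to the ring (each doubly-bonded ring atom is sp² with one p-orbital electron; the boron has an empty p orbital), so the π system is cyclic and fully conjugated.
Tallying contributions gives 1 × 2 = 2 from the double-bond unit + 0 from the BH atom = 2.
With 2 π electrons (n = 0), the Hückel 4n+2 condition holds.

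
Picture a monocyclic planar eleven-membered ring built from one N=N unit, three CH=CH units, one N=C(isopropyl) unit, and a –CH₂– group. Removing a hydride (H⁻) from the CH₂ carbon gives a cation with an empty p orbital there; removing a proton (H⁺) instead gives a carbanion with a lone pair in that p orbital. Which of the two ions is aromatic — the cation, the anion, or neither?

Once that carbon is sp², every ring atom has a p orbital and both ions are fully conjugated.
Cation: 5 × 2 + 0 = 10 π electrons → 4(2)+2, aromatic.
Anion: 5 × 2 + 2 = 12 π electrons → 4(3), antiaromatic.

The cation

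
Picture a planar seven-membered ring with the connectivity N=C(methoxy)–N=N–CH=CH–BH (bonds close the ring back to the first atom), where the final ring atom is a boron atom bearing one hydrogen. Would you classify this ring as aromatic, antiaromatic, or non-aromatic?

Every ring atom contributes a p orbital perpendicular to the ring (each doubly-bonded ring atom is sp² with one p-orbital electron; each =N– nitrogen is pyridine-type (lone pair in the sp² plane, one electron in the p orbital); the boron has an empty p orbital), so the π system is cyclic and fully conjugated.
Counting π electrons: 3 × 2 = 6 from the double-bond units + 0 from the BH atom = 6.
With 6 π electrons (n = 1), the Hückel 4n+2 condition holds.

Aromatic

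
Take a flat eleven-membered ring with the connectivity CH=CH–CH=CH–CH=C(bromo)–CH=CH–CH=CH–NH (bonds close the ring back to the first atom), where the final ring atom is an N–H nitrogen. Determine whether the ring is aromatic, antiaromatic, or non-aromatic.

All ring atoms are sp² and supply a p orbital to the ring (the double-bond atoms are sp², each contributing one p electron; the pyrrole-type nitrogen donates its lone pair from the p orbital); the conjugation is uninterrupted.
Tallying contributions gives 5 × 2 = 10 from the double-bond units + 2 from the NH atom = 12.
12 = 4(3); a planar, fully conjugated 4n system is antiaromatic.

Antiaromatic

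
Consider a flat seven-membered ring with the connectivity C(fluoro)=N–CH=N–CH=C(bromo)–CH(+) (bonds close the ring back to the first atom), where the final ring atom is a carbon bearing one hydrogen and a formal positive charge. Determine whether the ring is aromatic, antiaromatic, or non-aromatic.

Aromatic

All ring atoms are sp² and supply a p orbital to the ring (each doubly-bonded ring atom is sp² with one p-orbital electron; each sp² =N– keeps its lone pair in-plane and puts one electron into the π system; the carbocation has an empty p orbital); the conjugation is uninterrupted.
Adding the contributions, 3 × 2 = 6 from the double-bond units + 0 from the CH(+) atom = 6.
6 = 4(1) + 2, which satisfies Hückel's 4n+2 rule.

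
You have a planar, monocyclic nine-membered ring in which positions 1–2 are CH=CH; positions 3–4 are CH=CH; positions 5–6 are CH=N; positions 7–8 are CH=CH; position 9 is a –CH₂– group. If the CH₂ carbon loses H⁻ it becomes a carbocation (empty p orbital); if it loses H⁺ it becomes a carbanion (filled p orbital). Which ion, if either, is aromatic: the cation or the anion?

Once that carbon is sp², every ring atom has a p orbital and both ions are fully conjugated.
Cation: 4 × 2 + 0 = 8 π electrons → 4(2), antiaromatic.
Anion: 4 × 2 + 2 = 10 π electrons → 4(2)+2, aromatic.

The anion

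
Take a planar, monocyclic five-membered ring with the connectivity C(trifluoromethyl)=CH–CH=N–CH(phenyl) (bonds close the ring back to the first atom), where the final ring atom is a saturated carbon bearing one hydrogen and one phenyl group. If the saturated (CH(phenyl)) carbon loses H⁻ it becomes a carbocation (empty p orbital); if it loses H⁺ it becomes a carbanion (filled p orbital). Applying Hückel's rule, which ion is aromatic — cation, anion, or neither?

The anion

In either ion the ring is fully conjugated: every atom, including the new sp² carbon, supplies a p orbital.
Cation: 2 × 2 + 0 = 4 π electrons → 4(1), antiaromatic.
Anion: 2 × 2 + 2 = 6 π electrons → 4(1)+2, aromatic.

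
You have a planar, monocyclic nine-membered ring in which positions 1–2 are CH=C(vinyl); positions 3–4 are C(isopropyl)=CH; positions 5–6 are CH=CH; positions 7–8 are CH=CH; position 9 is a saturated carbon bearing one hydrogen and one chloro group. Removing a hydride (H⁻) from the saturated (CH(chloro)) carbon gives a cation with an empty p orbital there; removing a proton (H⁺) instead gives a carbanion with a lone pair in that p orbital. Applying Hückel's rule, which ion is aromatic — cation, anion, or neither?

Both ions have a continuous loop of p orbitals — each ring atom is sp².
Cation: 4 × 2 + 0 = 8 π electrons → 4(2), antiaromatic.
Anion: 4 × 2 + 2 = 10 π electrons → 4(2)+2, aromatic.

The anion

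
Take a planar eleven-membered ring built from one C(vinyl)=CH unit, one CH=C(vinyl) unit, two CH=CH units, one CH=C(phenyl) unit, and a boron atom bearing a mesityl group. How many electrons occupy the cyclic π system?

Every ring atom contributes a p orbital perpendicular to the ring (the double-bond atoms are sp², each contributing one p electron; the boron has an empty p orbital), so the π system is cyclic and fully conjugated.
Counting π electrons: 5 × 2 = 10 from the double-bond units + 0 from the B(mesityl) atom = 10.

10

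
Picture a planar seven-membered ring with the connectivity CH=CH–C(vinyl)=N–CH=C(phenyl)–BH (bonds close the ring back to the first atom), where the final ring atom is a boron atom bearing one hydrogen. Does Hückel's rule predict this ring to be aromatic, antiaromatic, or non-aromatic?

Check conjugation: every atom in a ring double bond is sp² and brings one electron to the p orbital; each =N– nitrogen is pyridine-type (lone pair in the sp² plane, one electron in the p orbital); the boron has an empty p orbital — every position has a p orbital, so the cyclic π system is continuous.
Counting π electrons: 3 × 2 = 6 from the double-bond units + 0 from the BH atom = 6.
That gives a 4n+2 count (6, n = 1).

Aromatic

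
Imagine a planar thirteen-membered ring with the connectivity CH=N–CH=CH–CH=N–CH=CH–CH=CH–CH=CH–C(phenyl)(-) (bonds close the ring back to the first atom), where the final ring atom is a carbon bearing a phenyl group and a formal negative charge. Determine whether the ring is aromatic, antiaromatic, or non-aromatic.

Aromatic

The p orbitals form a continuous loop: each doubly-bonded ring atom is sp² with one p-orbital electron; each sp² =N– keeps its lone pair in-plane and puts one electron into the π system; the carbanion's lone pair occupies the p orbital. The ring is fully conjugated.
π-electron count: 6 × 2 = 12 from the double-bond units + 2 from the C(phenyl)(-) atom = 14.
That gives a 4n+2 count (14, n = 3).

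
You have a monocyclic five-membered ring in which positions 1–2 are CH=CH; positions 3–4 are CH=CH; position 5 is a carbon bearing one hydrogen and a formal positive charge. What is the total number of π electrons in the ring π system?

4

All ring atoms are sp² and supply a p orbital to the ring (the double-bond atoms are sp², each contributing one p electron; the carbocation has an empty p orbital); the conjugation is uninterrupted.
Adding the contributions, 2 × 2 = 4 from the double-bond units + 0 from the CH(+) atom = 4.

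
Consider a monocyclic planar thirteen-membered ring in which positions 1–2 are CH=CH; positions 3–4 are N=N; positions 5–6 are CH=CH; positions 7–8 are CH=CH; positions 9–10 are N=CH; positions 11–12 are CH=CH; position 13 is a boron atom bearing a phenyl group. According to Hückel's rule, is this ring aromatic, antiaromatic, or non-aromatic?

All ring atoms are sp² and supply a p orbital to the ring (the double-bond atoms are sp², each contributing one p electron; each sp² =N– keeps its lone pair in-plane and puts one electron into the π system; the boron has an empty p orbital); the conjugation is uninterrupted.
Counting π electrons: 6 × 2 = 12 from the double-bond units + 0 from the B(phenyl) atom = 12.
A 4n π count (12, n = 3) in a planar conjugated ring means antiaromatic.

Antiaromatic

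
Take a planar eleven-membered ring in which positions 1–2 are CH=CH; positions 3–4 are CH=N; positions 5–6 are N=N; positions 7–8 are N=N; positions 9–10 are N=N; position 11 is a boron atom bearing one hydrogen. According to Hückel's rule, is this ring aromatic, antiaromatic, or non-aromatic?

Aromatic

The p orbitals form a continuous loop: the double-bond atoms are sp², each contributing one p electron; each =N– nitrogen is pyridine-type (lone pair in the sp² plane, one electron in the p orbital); the boron has an empty p orbital. The ring is fully conjugated.
π-electron count: 5 × 2 = 10 from the double-bond units + 0 from the BH atom = 10.
10 = 4(2) + 2, which satisfies Hückel's 4n+2 rule.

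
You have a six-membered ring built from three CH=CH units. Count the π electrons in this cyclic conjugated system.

Every ring atom contributes a p orbital perpendicular to the ring (each doubly-bonded ring atom is sp² with one p-orbital electron), so the π system is cyclic and fully conjugated.
Tallying contributions gives 3 × 2 = 6 from the 3 double-bond units.
(This ring is benzene.)

6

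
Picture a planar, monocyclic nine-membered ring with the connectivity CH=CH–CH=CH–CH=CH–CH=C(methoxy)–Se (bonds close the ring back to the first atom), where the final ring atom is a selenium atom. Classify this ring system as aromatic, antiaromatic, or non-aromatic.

Aromatic

Check conjugation: the double-bond atoms are sp², each contributing one p electron; the selenium donates one lone pair from its p orbital — every position has a p orbital, so the cyclic π system is continuous.
Tallying contributions gives 4 × 2 = 8 from the double-bond units + 2 from the Se atom = 10.
10 = 4(2) + 2, which satisfies Hückel's 4n+2 rule.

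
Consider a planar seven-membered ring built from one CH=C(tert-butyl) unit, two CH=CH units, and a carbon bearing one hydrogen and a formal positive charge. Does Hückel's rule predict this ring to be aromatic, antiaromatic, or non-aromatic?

Aromatic

Check conjugation: every atom in a ring double bond is sp² and brings one electron to the p orbital; the carbocation has an empty p orbital — every position has a p orbital, so the cyclic π system is continuous.
Adding the contributions, 3 × 2 = 6 from the double-bond units + 0 from the CH(+) atom = 6.
6 = 4(1) + 2, which satisfies Hückel's 4n+2 rule.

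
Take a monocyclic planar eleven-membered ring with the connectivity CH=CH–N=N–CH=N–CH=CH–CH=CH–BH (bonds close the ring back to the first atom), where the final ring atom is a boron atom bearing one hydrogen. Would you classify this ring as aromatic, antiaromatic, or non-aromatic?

Aromatic

Every ring atom contributes a p orbital perpendicular to the ring (every atom in a ring double bond is sp² and brings one electron to the p orbital; each sp² =N– keeps its lone pair in-plane and puts one electron into the π system; the boron has an empty p orbital), so the π system is cyclic and fully conjugated.
Tallying contributions gives 5 × 2 = 10 from the double-bond units + 0 from the BH atom = 10.
With 10 π electrons (n = 2), the Hückel 4n+2 condition holds.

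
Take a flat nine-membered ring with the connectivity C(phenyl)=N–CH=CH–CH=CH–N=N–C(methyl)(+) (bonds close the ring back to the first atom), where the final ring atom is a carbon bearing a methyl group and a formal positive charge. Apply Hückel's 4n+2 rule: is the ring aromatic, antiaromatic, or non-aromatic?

Check conjugation: every atom in a ring double bond is sp² and brings one electron to the p orbital; each =N– nitrogen is pyridine-type (lone pair in the sp² plane, one electron in the p orbital); the carbocation has an empty p orbital — every position has a p orbital, so the cyclic π system is continuous.
Counting π electrons: 4 × 2 = 8 from the double-bond units + 0 from the C(methyl)(+) atom = 8.
8 is a 4n count (n = 2), so the planar conjugated ring is antiaromatic.

Antiaromatic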